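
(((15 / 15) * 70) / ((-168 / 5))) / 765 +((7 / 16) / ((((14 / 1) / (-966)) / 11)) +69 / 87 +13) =-67784323 / 212976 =-318.27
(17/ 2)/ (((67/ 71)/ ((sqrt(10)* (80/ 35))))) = 9656* sqrt(10)/ 469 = 65.11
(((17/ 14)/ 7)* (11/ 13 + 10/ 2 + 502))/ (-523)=-56117/ 333151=-0.17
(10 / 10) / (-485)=-1 / 485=-0.00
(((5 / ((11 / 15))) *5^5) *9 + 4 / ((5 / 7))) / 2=10547183 / 110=95883.48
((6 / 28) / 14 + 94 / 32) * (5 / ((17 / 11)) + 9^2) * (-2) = -414385 / 833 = -497.46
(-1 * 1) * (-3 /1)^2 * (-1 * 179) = 1611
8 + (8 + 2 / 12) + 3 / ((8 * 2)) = 785 / 48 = 16.35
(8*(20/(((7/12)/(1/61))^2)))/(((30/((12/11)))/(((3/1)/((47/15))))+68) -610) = -414720/1684537631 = -0.00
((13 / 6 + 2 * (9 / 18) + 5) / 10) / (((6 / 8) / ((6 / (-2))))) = -3.27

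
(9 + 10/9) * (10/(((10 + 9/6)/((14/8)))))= 3185/207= 15.39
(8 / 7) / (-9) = -8 / 63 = -0.13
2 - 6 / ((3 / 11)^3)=-2644 / 9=-293.78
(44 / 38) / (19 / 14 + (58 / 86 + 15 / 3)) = 13244 / 80427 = 0.16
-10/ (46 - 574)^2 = -5/ 139392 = -0.00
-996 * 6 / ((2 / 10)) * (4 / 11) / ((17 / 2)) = -239040 / 187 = -1278.29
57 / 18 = 19 / 6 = 3.17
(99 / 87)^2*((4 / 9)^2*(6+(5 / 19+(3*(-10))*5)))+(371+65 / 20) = 194136203 / 575244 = 337.48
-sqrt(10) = -3.16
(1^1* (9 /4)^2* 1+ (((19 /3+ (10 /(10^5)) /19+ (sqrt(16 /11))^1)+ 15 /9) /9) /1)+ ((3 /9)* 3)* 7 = 4* sqrt(11) /99+ 615191 /47500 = 13.09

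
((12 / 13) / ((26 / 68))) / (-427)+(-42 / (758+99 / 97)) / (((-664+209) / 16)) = -0.00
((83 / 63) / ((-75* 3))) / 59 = -83 / 836325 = -0.00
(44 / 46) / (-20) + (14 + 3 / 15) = 651 / 46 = 14.15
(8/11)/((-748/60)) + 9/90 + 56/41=1187057/843370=1.41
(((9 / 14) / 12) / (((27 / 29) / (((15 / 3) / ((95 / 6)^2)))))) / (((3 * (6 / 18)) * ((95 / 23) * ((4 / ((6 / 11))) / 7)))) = 2001 / 7544900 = 0.00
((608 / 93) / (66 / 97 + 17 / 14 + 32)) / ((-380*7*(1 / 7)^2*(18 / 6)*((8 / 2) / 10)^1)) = -38024 / 12842091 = -0.00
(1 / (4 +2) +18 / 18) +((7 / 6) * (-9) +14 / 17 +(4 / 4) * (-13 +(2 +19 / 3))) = -224 / 17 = -13.18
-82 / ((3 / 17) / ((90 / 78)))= -6970 / 13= -536.15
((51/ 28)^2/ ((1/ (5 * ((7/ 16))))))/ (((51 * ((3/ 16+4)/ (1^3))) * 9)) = 85/ 22512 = 0.00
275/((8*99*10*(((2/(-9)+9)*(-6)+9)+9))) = -0.00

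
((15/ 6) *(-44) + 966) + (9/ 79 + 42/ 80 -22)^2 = 1312.30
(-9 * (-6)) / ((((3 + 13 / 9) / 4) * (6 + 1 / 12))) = 2916 / 365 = 7.99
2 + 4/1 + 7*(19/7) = 25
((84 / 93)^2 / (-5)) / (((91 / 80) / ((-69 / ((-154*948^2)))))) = -0.00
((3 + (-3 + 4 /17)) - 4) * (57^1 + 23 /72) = -33016 /153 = -215.79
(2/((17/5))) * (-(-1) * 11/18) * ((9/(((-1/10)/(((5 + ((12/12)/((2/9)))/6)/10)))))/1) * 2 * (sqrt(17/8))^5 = -21505 * sqrt(34)/512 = -244.91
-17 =-17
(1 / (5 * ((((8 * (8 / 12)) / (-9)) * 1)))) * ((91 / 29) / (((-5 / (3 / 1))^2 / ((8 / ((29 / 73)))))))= -1614249 / 210250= -7.68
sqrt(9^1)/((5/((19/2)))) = 57/10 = 5.70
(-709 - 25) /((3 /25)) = -18350 /3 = -6116.67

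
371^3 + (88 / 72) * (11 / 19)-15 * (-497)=8733357607 / 171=51072266.71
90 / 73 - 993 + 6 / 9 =-217051 / 219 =-991.10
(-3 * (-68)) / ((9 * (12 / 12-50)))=-0.46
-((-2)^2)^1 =-4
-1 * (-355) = 355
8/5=1.60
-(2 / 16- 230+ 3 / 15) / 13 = 9187 / 520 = 17.67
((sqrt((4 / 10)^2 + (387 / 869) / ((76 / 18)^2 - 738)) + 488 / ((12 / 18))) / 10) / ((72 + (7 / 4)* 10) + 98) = sqrt(10239088972214014) / 475239806250 + 244 / 625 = 0.39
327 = 327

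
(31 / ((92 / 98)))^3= 3504881359 / 97336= 36008.07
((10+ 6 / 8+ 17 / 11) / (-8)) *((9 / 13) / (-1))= 4869 / 4576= 1.06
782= 782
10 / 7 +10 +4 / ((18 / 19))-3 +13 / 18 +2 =1937 / 126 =15.37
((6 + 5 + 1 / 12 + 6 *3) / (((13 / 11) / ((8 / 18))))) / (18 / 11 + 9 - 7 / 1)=3.01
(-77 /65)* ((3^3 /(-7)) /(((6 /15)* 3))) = 99 /26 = 3.81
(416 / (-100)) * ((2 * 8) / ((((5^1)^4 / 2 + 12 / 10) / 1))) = -3328 / 15685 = -0.21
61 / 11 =5.55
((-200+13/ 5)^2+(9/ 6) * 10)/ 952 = 121818/ 2975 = 40.95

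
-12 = -12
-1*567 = -567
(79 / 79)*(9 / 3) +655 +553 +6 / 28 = 16957 / 14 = 1211.21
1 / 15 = 0.07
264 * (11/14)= 207.43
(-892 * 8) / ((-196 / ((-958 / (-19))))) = 1709072 / 931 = 1835.74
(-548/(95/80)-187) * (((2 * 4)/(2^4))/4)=-81.06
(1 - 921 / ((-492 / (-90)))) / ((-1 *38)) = 13733 / 3116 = 4.41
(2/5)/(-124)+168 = 52079/310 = 168.00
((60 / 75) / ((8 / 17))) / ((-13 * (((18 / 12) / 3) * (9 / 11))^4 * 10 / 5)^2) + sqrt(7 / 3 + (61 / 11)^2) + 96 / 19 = sqrt(36030) / 33 + 5707563401536 / 691115105655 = 14.01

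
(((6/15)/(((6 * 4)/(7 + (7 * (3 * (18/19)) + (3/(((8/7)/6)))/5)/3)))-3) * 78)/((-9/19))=816673/1800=453.71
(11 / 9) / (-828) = -11 / 7452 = -0.00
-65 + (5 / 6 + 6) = -349 / 6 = -58.17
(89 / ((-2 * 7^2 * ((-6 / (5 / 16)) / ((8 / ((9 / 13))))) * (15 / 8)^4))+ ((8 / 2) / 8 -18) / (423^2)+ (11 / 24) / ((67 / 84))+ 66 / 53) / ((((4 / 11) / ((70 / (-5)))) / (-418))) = 450292094739098744 / 15010778766375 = 29997.92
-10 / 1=-10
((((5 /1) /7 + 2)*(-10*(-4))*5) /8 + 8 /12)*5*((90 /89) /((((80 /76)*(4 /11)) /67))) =302254755 /4984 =60645.02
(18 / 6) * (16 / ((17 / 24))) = 67.76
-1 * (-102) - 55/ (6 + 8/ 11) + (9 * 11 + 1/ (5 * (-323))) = 23044361/ 119510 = 192.82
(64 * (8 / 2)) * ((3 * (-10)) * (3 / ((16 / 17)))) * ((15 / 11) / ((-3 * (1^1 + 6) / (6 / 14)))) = 681.26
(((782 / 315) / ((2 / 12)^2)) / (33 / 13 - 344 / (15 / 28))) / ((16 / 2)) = -15249 / 873047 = -0.02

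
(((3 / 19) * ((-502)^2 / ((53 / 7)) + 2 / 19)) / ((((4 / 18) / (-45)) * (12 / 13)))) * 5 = -441162747675 / 76532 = -5764422.04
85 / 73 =1.16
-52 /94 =-26 /47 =-0.55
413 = 413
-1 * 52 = -52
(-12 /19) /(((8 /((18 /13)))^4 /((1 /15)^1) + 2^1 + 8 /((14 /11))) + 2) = -45927 /1216304114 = -0.00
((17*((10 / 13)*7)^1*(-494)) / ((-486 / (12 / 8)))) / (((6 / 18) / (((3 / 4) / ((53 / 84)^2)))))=788.81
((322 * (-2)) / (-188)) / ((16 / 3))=0.64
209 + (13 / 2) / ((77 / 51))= 32849 / 154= 213.31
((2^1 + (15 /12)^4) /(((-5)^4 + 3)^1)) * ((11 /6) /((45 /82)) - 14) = -545381 /7234560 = -0.08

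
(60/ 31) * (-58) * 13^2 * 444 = -261125280/ 31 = -8423396.13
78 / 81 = 26 / 27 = 0.96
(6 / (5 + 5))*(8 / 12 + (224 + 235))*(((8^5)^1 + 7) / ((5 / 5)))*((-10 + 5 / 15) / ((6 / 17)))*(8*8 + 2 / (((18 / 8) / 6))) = -154488432280 / 9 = -17165381364.44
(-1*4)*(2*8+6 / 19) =-1240 / 19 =-65.26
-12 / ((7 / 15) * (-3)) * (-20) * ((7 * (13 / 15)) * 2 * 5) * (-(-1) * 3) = -31200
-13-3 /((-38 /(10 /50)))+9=-757 /190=-3.98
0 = 0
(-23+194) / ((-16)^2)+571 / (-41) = -139165 / 10496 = -13.26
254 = 254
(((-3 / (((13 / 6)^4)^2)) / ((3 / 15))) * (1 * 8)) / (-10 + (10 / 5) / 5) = 20995200 / 815730721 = 0.03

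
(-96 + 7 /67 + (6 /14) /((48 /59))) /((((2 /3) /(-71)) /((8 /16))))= 152432811 /30016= 5078.39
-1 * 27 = -27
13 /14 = 0.93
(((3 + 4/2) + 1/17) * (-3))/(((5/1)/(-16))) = 4128/85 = 48.56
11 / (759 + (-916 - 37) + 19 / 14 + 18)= -0.06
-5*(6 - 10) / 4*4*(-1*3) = -60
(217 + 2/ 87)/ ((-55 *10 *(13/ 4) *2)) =-18881/ 311025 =-0.06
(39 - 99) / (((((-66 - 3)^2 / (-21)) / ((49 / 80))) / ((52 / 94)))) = 4459 / 49726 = 0.09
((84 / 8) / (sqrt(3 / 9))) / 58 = 21 * sqrt(3) / 116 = 0.31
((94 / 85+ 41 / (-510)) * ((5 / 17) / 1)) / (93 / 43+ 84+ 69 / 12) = 44978 / 13706403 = 0.00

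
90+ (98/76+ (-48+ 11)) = 2063/38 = 54.29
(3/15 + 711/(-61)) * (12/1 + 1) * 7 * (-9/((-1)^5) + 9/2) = -4292379/305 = -14073.37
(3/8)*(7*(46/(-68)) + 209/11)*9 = 13095/272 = 48.14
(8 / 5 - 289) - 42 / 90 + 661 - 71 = 4532 / 15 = 302.13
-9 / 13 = -0.69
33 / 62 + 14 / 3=967 / 186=5.20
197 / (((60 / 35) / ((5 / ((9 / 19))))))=131005 / 108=1213.01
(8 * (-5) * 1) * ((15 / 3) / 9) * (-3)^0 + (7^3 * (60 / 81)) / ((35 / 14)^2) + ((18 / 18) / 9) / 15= 2489 / 135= 18.44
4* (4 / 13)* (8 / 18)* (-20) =-1280 / 117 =-10.94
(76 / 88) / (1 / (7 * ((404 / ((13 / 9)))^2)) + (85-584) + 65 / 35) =-879162984 / 506080585021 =-0.00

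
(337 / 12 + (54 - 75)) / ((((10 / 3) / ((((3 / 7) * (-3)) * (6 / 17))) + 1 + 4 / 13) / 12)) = -5265 / 374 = -14.08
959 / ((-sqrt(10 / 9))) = -909.79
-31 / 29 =-1.07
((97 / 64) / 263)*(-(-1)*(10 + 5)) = 1455 / 16832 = 0.09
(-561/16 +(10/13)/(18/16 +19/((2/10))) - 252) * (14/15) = -321404587/1199640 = -267.92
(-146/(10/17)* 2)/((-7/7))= 2482/5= 496.40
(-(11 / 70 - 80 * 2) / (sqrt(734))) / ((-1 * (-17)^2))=-11189 * sqrt(734) / 14848820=-0.02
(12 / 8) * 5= 15 / 2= 7.50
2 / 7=0.29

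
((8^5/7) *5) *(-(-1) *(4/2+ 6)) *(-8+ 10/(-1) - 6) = -31457280/7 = -4493897.14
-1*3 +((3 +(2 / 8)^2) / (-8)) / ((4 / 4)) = -433 / 128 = -3.38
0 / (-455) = 0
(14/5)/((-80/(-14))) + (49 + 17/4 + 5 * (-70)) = -14813/50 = -296.26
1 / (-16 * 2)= -1 / 32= -0.03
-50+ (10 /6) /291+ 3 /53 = -49.94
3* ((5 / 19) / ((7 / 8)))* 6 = 720 / 133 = 5.41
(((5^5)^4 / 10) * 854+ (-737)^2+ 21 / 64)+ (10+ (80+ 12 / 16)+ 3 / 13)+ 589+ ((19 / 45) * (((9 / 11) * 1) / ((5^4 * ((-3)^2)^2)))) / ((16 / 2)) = 18867267609902459433986351 / 2316600000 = 8144378662653224.31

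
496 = 496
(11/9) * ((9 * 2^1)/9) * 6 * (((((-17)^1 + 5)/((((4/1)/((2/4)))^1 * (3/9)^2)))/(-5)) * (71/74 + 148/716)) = 1529253/33115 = 46.18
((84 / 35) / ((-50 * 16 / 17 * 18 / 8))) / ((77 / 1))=-17 / 57750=-0.00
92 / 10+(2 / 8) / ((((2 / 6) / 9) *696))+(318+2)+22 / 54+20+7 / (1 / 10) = 52569631 / 125280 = 419.62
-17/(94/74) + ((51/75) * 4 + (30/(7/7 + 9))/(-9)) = -38762/3525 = -11.00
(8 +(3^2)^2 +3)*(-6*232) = -128064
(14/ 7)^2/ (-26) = -2/ 13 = -0.15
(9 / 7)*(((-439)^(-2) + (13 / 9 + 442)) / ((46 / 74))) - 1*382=16605805298 / 31028081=535.19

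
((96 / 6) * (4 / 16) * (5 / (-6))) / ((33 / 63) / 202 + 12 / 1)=-2828 / 10183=-0.28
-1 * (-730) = 730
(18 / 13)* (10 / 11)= 180 / 143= 1.26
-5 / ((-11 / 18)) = 90 / 11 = 8.18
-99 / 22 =-9 / 2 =-4.50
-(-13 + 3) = 10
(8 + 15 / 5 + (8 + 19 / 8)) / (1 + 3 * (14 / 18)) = 513 / 80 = 6.41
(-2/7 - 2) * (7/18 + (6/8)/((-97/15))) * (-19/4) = 18107/6111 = 2.96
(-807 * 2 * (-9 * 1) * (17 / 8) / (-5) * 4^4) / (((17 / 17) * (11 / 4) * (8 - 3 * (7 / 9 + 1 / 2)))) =-189651456 / 1375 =-137928.33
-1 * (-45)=45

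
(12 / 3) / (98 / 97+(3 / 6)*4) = 97 / 73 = 1.33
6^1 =6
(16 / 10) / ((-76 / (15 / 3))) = -2 / 19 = -0.11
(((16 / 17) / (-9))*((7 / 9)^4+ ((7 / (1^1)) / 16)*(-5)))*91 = 17400929 / 1003833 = 17.33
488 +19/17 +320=13755/17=809.12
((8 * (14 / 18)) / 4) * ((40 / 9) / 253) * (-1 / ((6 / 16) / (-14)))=62720 / 61479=1.02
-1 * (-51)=51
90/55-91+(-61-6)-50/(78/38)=-77530/429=-180.72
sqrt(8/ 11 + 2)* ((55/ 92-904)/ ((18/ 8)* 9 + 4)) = -61.52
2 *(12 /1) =24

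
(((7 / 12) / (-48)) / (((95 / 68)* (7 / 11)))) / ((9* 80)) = -187 / 9849600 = -0.00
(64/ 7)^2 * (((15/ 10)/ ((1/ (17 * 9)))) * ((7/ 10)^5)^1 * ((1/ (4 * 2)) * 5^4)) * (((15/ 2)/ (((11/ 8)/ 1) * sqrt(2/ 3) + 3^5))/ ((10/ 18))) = 396650556288/ 28342915 - 748140624 * sqrt(6)/ 28342915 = 13930.04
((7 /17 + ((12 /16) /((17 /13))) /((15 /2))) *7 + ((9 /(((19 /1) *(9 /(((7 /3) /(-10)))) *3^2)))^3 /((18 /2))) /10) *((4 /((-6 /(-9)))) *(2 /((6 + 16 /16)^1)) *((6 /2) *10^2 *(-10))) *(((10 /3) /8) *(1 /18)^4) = -0.07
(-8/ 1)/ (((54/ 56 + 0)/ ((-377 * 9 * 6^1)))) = 168896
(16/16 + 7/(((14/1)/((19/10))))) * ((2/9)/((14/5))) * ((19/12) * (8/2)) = 247/252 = 0.98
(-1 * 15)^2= 225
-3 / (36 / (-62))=31 / 6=5.17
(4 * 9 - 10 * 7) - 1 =-35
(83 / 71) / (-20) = -83 / 1420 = -0.06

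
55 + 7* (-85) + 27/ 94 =-50733/ 94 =-539.71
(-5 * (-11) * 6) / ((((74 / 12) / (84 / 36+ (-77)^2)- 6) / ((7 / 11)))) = -7473480 / 213491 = -35.01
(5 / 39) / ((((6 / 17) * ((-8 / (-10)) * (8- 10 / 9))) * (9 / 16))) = 425 / 3627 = 0.12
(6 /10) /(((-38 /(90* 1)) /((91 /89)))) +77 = 127750 /1691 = 75.55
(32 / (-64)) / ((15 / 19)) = -19 / 30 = -0.63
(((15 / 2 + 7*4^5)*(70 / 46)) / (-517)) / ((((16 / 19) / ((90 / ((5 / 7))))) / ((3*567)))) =-1022700981645 / 190256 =-5375394.11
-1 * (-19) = 19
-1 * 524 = -524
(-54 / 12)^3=-729 / 8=-91.12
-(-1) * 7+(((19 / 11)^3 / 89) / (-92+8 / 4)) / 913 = 68136425351 / 9733776030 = 7.00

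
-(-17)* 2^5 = 544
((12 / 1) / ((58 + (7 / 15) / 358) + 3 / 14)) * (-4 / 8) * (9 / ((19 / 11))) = -5582115 / 10394539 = -0.54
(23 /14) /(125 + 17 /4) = 46 /3619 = 0.01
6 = 6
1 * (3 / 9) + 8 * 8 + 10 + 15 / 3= 238 / 3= 79.33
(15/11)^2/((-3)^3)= -0.07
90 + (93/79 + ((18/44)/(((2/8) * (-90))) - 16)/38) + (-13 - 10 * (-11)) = 31000341/165110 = 187.76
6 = 6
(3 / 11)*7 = 21 / 11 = 1.91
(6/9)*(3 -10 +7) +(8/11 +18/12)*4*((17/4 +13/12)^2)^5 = 107752139522048/649539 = 165890176.76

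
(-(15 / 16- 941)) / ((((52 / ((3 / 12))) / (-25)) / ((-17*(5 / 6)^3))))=61465625 / 55296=1111.57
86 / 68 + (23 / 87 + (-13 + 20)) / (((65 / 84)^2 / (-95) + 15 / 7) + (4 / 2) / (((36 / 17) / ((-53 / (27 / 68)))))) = 533465222705 / 442310054534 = 1.21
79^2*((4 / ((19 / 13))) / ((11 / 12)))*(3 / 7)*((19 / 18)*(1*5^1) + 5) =120076840 / 1463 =82075.76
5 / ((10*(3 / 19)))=19 / 6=3.17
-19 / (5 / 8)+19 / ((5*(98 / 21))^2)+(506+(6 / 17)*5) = 39767387 / 83300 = 477.40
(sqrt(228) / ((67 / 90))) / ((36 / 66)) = 330*sqrt(57) / 67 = 37.19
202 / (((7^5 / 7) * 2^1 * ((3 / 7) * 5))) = 101 / 5145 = 0.02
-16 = -16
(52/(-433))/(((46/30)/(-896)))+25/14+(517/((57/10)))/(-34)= 9361846645/135103794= 69.29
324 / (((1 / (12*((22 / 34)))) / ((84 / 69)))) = 1197504 / 391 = 3062.67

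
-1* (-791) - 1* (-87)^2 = -6778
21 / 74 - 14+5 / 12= -13.30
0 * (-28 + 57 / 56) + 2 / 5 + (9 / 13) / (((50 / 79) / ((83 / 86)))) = 81373 / 55900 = 1.46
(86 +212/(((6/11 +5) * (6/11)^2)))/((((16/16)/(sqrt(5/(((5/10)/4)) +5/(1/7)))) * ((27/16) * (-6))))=-4710280 * sqrt(3)/44469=-183.46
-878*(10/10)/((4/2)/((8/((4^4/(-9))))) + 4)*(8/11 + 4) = 102726/77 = 1334.10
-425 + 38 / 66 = -14006 / 33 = -424.42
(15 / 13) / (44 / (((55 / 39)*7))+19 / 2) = 1050 / 12701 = 0.08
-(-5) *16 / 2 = 40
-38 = -38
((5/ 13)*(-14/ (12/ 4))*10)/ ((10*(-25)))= 14/ 195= 0.07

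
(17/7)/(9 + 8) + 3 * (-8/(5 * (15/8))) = -423/175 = -2.42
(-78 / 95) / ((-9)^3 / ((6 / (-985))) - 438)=-52 / 7551835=-0.00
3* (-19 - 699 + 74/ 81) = -58084/ 27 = -2151.26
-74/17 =-4.35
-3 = -3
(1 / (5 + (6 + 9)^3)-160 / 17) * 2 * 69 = -37314027 / 28730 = -1298.78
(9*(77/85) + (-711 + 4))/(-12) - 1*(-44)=52141/510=102.24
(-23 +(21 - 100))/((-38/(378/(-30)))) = -3213/95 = -33.82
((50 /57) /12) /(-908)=-25 /310536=-0.00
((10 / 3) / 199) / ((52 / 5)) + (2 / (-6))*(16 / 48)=-5099 / 46566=-0.11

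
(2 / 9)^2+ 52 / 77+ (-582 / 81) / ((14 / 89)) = -44.95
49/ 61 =0.80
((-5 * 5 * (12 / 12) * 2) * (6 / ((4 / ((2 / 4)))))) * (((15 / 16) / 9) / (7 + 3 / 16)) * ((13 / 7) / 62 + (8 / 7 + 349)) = -3799375 / 19964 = -190.31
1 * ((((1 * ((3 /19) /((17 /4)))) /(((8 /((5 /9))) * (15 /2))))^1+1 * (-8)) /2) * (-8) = 32.00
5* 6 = 30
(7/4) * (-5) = -35/4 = -8.75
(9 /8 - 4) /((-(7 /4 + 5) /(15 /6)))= 115 /108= 1.06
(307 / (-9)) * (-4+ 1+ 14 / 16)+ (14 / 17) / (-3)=72.21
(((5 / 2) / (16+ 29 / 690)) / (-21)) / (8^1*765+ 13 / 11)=-6325 / 5217162839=-0.00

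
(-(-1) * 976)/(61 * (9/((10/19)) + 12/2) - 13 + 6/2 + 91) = 9760/14901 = 0.65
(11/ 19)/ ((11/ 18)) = 18/ 19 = 0.95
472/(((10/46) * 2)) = 5428/5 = 1085.60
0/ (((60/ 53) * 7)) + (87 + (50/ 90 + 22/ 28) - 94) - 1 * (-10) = 547/ 126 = 4.34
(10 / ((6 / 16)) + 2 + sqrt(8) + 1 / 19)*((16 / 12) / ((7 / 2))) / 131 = 16*sqrt(2) / 2751 + 13096 / 156807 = 0.09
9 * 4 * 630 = 22680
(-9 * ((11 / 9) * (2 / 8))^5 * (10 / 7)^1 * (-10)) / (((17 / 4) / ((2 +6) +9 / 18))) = 4026275 / 5878656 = 0.68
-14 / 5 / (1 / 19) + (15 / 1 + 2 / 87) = -38.18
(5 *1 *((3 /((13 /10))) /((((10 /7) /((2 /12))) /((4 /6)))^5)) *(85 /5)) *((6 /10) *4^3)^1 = 1142876 /53308125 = 0.02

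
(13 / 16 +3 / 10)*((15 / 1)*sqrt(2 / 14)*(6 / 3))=267*sqrt(7) / 56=12.61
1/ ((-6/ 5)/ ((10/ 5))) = -5/ 3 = -1.67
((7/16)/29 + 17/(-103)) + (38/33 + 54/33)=4160353/1577136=2.64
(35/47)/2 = 35/94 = 0.37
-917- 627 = -1544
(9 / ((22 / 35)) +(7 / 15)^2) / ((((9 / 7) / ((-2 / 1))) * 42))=-71953 / 133650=-0.54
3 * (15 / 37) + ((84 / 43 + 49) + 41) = 148233 / 1591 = 93.17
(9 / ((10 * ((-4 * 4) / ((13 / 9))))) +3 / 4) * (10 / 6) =107 / 96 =1.11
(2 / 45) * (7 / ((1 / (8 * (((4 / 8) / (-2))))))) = -28 / 45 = -0.62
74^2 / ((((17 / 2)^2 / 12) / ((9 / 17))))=2365632 / 4913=481.50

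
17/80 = 0.21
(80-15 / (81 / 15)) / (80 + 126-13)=695 / 1737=0.40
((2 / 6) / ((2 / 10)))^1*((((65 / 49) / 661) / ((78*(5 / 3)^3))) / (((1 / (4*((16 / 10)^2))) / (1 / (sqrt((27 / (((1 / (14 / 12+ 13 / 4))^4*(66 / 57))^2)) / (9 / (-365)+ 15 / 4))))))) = 29196288*sqrt(13505) / 31648960936980625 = 0.00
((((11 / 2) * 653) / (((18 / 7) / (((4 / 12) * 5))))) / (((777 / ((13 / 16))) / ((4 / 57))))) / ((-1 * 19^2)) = -0.00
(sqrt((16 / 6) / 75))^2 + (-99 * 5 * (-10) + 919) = 1320533 / 225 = 5869.04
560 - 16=544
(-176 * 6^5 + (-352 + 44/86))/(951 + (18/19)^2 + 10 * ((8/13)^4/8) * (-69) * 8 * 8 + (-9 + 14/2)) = -606917291502522/70165554139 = -8649.79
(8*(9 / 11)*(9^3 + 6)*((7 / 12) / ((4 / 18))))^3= 2680695157210875 / 1331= 2014045948317.71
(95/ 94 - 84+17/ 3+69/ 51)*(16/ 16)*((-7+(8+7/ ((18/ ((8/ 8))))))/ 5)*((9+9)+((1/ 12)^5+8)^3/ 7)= -17899819351155792860752195/ 9306518939999448072192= -1923.36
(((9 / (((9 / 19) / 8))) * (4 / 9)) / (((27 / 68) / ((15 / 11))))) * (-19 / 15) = -785536 / 2673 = -293.88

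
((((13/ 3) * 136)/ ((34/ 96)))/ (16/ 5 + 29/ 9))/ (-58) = -37440/ 8381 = -4.47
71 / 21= 3.38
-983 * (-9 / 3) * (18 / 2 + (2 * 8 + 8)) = 97317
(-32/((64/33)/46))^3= -437245479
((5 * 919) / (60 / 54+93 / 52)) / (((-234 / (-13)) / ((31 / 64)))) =1851785 / 43424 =42.64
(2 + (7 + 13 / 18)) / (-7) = -25 / 18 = -1.39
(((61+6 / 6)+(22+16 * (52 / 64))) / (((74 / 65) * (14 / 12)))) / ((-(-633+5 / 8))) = 151320 / 1310281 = 0.12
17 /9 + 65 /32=1129 /288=3.92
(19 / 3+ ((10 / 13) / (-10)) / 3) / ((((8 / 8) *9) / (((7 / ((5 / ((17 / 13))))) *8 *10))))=156128 / 1521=102.65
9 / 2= 4.50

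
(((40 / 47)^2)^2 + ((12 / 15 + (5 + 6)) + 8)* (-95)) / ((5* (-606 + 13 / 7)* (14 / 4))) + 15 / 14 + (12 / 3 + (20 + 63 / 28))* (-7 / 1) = -527256209302859 / 2889063932860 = -182.50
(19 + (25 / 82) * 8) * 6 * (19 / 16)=50103 / 328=152.75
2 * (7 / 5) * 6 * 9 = 756 / 5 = 151.20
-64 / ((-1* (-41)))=-64 / 41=-1.56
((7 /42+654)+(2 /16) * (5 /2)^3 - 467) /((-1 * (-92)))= 36311 /17664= 2.06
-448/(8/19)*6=-6384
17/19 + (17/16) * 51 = 16745/304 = 55.08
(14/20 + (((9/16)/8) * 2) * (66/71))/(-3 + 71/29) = -1.51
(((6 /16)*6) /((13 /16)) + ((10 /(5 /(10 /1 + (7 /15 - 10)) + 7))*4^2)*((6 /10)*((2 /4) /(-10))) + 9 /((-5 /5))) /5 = -13101 /10075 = -1.30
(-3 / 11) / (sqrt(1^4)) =-3 / 11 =-0.27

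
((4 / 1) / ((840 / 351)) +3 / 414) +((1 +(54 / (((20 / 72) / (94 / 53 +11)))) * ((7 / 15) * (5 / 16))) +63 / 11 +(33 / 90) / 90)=23476570417 / 63357525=370.54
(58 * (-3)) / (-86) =87 / 43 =2.02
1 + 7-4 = 4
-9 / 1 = -9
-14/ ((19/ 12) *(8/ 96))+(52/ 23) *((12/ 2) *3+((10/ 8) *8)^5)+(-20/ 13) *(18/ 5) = 1283996944/ 5681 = 226016.01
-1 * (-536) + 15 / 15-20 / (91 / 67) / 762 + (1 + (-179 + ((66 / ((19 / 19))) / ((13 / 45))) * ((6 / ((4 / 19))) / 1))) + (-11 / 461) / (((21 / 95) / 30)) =109755875224 / 15983331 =6866.90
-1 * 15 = -15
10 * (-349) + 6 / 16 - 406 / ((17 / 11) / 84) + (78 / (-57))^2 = -1254650565 / 49096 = -25555.05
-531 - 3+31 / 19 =-10115 / 19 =-532.37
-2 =-2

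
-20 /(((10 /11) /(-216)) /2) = 9504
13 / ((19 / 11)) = 143 / 19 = 7.53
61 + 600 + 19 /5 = 3324 /5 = 664.80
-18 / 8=-9 / 4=-2.25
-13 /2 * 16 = -104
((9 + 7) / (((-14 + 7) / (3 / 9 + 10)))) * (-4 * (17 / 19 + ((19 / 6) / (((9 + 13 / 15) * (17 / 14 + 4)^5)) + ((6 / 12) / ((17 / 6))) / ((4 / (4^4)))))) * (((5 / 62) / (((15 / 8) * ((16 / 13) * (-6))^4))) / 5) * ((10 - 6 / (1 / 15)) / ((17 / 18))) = -8624974414054150217 / 30567540544251209856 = -0.28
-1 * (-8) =8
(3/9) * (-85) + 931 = 902.67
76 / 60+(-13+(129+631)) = 11224 / 15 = 748.27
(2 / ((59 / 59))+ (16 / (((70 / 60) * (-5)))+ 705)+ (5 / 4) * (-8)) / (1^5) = 24299 / 35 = 694.26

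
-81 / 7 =-11.57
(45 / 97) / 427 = 45 / 41419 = 0.00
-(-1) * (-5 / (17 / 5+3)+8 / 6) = 53 / 96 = 0.55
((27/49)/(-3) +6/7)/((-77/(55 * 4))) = -1.92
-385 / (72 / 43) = -16555 / 72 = -229.93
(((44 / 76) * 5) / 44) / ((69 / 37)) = 185 / 5244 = 0.04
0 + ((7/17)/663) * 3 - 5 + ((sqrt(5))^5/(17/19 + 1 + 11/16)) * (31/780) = -18778/3757 + 2356 * sqrt(5)/6123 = -4.14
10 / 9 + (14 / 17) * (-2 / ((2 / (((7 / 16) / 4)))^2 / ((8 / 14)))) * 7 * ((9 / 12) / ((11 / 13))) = 7539127 / 6893568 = 1.09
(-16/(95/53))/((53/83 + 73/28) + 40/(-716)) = -352764608/126060915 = -2.80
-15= -15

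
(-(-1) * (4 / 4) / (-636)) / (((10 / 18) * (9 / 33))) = -11 / 1060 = -0.01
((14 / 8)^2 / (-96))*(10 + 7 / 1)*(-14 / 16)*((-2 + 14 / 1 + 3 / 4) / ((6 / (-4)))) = -99127 / 24576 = -4.03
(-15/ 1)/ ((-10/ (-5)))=-15/ 2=-7.50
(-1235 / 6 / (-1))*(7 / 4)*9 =25935 / 8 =3241.88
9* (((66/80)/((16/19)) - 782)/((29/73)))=-328403421/18560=-17694.15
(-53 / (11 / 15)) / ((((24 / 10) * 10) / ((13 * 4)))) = -3445 / 22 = -156.59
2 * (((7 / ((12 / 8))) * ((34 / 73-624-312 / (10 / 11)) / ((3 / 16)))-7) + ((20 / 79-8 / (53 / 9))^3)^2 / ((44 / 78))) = -48129.42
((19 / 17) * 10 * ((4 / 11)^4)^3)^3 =32390711706002896520740864000 / 151873999457993614659063182978928058362593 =0.00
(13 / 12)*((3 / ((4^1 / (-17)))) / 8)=-221 / 128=-1.73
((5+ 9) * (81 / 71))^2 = 1285956 / 5041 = 255.10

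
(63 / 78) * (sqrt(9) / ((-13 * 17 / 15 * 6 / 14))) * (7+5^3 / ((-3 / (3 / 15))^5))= -1041838 / 387855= -2.69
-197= -197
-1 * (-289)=289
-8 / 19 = -0.42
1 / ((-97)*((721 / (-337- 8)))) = 345 / 69937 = 0.00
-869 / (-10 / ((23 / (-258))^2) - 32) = 459701 / 682568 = 0.67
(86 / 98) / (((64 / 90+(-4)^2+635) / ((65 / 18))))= 13975 / 2874046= 0.00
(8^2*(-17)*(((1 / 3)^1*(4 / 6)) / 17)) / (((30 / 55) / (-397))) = 279488 / 27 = 10351.41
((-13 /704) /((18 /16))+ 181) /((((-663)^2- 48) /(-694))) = -49738633 /174050316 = -0.29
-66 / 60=-11 / 10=-1.10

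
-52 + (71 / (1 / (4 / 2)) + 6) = 96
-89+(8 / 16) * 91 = -87 / 2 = -43.50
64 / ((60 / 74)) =1184 / 15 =78.93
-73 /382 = -0.19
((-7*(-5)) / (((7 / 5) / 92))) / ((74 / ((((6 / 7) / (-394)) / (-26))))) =1725 / 663299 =0.00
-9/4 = -2.25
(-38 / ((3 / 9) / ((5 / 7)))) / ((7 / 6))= -3420 / 49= -69.80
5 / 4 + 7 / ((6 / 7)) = 113 / 12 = 9.42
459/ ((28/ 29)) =13311/ 28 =475.39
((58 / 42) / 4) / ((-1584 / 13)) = -377 / 133056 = -0.00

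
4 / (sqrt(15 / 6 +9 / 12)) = 8 * sqrt(13) / 13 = 2.22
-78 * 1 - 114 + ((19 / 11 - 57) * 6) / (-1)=1536 / 11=139.64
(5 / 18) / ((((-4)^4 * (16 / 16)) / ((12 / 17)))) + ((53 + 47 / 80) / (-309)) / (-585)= 696469 / 655574400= 0.00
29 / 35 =0.83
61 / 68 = 0.90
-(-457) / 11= 457 / 11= 41.55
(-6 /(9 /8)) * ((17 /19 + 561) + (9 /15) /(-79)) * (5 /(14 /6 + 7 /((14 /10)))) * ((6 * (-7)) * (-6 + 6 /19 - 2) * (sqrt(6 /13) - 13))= 2689275380064 /313709 - 206867336928 * sqrt(78) /4078217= 8124525.27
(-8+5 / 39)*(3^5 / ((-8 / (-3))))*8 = -74601 / 13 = -5738.54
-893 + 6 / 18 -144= -3110 / 3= -1036.67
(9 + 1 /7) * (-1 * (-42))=384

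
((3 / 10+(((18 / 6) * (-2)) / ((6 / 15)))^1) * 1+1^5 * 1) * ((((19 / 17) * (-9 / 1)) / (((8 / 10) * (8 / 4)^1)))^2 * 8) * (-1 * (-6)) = -25990.59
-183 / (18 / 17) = -172.83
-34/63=-0.54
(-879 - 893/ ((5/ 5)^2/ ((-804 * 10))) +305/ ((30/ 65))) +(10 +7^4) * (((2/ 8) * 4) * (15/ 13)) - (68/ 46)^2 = 296355302189/ 41262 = 7182281.57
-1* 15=-15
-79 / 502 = -0.16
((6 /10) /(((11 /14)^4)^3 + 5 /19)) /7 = 153883476447232 /571832835056965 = 0.27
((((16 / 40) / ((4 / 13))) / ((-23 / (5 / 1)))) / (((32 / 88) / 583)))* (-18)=750321 / 92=8155.66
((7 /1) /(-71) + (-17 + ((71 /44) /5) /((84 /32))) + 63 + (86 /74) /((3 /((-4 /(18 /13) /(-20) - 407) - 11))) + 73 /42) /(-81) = 623212934 /442384173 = 1.41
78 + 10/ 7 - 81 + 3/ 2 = -1/ 14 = -0.07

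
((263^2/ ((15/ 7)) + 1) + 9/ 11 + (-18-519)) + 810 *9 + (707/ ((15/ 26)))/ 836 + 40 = 16333413/ 418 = 39075.15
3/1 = 3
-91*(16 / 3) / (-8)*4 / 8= 91 / 3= 30.33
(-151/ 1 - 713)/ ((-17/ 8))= 6912/ 17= 406.59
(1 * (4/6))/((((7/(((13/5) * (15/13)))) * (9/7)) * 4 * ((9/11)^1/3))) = 11/54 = 0.20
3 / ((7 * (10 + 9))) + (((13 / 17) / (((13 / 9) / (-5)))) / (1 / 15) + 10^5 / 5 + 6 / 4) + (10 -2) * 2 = 90339687 / 4522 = 19977.82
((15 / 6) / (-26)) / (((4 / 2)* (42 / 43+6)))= -43 / 6240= -0.01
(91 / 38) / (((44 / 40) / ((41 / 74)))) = 18655 / 15466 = 1.21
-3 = -3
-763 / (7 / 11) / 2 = -1199 / 2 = -599.50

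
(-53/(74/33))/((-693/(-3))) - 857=-443979/518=-857.10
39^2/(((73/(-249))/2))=-757458/73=-10376.14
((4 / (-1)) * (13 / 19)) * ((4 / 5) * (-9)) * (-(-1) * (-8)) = -14976 / 95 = -157.64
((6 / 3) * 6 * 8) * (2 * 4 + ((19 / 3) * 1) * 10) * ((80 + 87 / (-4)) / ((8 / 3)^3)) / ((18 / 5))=373965 / 64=5843.20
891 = 891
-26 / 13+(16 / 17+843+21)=14670 / 17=862.94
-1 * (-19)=19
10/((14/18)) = 90/7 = 12.86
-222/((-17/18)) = 3996/17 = 235.06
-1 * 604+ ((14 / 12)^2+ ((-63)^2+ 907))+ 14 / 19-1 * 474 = 3800.10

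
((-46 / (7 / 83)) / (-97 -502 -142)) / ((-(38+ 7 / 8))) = -30544 / 1613157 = -0.02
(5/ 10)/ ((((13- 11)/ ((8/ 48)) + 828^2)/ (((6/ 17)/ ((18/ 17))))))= 1/ 4113576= 0.00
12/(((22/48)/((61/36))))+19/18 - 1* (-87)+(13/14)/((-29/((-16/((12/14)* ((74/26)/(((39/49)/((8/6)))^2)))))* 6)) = 270214654999/2040408216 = 132.43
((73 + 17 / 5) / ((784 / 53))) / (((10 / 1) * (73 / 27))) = 273321 / 1430800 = 0.19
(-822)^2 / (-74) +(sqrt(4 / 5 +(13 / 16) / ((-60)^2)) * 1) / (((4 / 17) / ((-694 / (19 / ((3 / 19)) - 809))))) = -337842 / 37 +5899 * sqrt(46093) / 330560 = -9127.03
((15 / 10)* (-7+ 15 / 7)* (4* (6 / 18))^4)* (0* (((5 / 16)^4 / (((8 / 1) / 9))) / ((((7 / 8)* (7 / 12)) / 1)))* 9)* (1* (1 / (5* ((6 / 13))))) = 0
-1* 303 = -303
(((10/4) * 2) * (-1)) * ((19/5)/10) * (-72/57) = 12/5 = 2.40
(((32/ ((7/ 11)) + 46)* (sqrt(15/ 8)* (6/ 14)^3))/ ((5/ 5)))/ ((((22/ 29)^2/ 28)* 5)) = 7652259* sqrt(30)/ 415030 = 100.99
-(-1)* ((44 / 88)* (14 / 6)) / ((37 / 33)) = 77 / 74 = 1.04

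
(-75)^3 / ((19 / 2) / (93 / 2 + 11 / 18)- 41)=357750000 / 34597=10340.49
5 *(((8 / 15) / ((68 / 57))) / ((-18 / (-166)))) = 3154 / 153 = 20.61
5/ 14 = 0.36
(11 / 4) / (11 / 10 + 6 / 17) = 935 / 494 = 1.89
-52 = -52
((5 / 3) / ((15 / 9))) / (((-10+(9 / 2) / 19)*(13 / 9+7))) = -9 / 742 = -0.01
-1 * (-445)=445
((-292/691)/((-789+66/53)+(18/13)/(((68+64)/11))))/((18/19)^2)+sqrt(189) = 36314434/60749076357+3*sqrt(21) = 13.75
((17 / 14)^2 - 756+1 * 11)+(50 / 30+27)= -420337 / 588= -714.86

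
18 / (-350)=-9 / 175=-0.05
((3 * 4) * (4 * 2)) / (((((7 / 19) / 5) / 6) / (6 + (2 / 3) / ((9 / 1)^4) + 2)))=957393280 / 15309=62537.94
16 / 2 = 8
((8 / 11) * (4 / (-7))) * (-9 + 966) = -2784 / 7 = -397.71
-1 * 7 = -7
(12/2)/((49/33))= 198/49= 4.04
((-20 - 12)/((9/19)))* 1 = -608/9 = -67.56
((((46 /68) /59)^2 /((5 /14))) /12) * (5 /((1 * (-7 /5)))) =-2645 /24144216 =-0.00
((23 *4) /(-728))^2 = 529 /33124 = 0.02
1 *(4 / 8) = 1 / 2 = 0.50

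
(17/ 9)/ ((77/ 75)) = 425/ 231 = 1.84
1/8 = 0.12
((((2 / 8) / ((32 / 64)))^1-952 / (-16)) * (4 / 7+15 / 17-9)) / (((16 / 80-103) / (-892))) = -120152400 / 30583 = -3928.73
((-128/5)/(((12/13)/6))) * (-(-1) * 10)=-1664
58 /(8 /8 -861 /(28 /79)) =-232 /9713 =-0.02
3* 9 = 27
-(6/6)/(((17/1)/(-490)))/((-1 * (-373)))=490/6341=0.08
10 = 10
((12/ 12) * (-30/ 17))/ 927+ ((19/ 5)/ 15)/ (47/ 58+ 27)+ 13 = 918426759/ 70609075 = 13.01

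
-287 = -287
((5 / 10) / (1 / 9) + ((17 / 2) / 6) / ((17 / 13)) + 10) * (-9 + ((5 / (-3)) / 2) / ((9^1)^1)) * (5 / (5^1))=-91817 / 648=-141.69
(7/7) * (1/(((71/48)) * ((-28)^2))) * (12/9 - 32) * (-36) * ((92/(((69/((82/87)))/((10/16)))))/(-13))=-75440/1311583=-0.06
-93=-93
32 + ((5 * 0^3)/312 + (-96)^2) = 9248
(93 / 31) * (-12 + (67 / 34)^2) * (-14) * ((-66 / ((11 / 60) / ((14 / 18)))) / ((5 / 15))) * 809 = -66951270540 / 289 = -231665295.99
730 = 730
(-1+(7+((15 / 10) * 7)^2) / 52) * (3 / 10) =783 / 2080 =0.38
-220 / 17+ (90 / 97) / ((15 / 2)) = -21136 / 1649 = -12.82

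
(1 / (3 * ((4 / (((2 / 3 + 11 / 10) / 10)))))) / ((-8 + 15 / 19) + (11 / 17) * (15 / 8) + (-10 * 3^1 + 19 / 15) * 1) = -17119 / 40384770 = -0.00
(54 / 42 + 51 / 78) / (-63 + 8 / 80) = -1765 / 57239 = -0.03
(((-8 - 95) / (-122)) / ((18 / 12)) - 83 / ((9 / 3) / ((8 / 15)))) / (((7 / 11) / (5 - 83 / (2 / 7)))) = 244701479 / 38430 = 6367.46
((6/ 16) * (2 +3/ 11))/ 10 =15/ 176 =0.09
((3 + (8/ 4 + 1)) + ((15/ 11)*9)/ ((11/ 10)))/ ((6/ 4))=1384/ 121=11.44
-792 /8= -99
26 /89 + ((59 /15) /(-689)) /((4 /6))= 173889 /613210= 0.28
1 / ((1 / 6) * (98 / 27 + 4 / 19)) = 1539 / 985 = 1.56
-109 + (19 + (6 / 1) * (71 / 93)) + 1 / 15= -39689 / 465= -85.35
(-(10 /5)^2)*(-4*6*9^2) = 7776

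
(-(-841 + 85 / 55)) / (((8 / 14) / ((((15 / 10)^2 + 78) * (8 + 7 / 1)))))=155615985 / 88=1768363.47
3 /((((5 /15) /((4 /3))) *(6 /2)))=4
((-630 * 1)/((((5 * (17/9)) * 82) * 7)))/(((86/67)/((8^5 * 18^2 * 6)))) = -172852641792/29971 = -5767329.81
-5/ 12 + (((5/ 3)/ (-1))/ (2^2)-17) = -107/ 6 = -17.83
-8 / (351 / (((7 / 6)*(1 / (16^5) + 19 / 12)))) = -34865173 / 828112896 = -0.04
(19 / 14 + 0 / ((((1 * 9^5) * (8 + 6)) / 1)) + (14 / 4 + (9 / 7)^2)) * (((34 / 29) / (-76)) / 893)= -187 / 1662766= -0.00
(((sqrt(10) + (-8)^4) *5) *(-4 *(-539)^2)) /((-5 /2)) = 2324168 *sqrt(10) + 9519792128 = 9527141792.54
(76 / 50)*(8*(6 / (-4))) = -456 / 25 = -18.24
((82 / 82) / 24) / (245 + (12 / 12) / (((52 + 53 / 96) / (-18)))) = 5045 / 29623128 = 0.00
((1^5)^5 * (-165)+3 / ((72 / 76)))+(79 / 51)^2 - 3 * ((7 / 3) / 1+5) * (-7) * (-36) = -29669263 / 5202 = -5703.43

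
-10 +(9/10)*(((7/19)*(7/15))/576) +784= 774.00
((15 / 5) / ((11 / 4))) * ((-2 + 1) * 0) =0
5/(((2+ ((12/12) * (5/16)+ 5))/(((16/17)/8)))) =160/1989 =0.08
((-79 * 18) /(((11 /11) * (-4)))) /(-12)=-237 /8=-29.62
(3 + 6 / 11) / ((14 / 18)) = 351 / 77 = 4.56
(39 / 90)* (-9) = -39 / 10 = -3.90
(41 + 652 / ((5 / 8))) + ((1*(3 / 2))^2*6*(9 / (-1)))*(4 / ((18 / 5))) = 4746 / 5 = 949.20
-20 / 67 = -0.30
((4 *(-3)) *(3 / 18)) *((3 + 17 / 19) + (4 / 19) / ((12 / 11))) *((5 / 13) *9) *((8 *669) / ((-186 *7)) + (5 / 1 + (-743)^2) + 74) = -44077793640 / 2821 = -15624882.54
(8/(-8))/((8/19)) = -19/8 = -2.38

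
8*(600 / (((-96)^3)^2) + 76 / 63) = 275414778031 / 28538044416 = 9.65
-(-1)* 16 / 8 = 2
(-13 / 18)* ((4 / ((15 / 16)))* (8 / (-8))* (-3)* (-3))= 416 / 15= 27.73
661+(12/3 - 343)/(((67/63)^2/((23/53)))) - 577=-10961265/237917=-46.07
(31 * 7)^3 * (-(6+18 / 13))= -980958048 / 13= -75458311.38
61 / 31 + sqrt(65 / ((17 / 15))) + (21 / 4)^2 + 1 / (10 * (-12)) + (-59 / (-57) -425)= -55758463 / 141360 + 5 * sqrt(663) / 17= -386.87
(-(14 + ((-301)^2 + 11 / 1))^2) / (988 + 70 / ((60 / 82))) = -24639215628 / 3251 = -7578965.13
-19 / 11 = -1.73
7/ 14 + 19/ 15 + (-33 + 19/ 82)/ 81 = 22618/ 16605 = 1.36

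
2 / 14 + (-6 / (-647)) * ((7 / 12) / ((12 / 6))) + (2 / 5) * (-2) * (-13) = 955217 / 90580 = 10.55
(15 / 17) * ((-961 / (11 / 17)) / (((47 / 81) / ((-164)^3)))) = 5150284378560 / 517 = 9961865335.71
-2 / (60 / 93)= -31 / 10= -3.10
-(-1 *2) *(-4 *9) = -72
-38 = -38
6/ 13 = 0.46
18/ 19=0.95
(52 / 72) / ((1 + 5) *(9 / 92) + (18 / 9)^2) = 299 / 1899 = 0.16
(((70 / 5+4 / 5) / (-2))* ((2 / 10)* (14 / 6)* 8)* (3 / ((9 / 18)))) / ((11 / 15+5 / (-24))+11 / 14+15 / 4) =-232064 / 7085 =-32.75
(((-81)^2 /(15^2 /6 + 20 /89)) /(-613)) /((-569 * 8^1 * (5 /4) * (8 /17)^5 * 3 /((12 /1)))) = 48770334009 /5643256422400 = 0.01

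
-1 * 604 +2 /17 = -10266 /17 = -603.88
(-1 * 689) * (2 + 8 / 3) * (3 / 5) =-9646 / 5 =-1929.20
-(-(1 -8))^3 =-343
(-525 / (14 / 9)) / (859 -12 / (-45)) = -0.39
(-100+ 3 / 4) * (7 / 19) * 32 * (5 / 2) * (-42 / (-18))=-389060 / 57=-6825.61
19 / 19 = 1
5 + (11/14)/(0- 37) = 2579/518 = 4.98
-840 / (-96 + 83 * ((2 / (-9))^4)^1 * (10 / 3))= 8.81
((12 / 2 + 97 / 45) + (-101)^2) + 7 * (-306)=363022 / 45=8067.16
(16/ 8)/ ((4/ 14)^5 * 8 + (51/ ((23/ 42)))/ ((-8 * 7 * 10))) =-30924880/ 2335951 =-13.24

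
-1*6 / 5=-6 / 5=-1.20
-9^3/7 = -729/7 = -104.14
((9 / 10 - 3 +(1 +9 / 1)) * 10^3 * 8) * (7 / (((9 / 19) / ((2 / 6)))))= 311318.52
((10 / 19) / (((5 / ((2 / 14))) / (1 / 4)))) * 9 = 9 / 266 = 0.03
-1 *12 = -12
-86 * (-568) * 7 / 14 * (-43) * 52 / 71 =-769184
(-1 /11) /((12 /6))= -1 /22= -0.05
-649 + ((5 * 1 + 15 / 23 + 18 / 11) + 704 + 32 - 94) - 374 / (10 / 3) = -141568 / 1265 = -111.91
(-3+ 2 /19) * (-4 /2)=110 /19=5.79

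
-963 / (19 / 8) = -7704 / 19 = -405.47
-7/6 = -1.17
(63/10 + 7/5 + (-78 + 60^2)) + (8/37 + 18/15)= 1306513/370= 3531.12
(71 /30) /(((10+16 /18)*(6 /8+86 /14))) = 213 /6755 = 0.03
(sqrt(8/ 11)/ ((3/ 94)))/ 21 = 188*sqrt(22)/ 693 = 1.27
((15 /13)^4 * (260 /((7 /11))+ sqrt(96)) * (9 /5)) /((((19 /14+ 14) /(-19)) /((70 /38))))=-280665000 /94471 - 35721000 * sqrt(6) /1228123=-3042.16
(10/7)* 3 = 30/7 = 4.29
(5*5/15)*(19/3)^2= 1805/27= 66.85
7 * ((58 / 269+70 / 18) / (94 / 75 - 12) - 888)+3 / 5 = -20222480909 / 3252210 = -6218.07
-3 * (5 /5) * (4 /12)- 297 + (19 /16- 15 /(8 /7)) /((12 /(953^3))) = -165314984023 /192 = -861015541.79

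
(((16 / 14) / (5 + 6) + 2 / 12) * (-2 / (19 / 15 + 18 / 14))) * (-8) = 1250 / 737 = 1.70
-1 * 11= -11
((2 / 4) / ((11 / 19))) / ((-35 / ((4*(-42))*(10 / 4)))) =114 / 11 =10.36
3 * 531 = 1593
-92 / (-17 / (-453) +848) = -0.11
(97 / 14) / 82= 97 / 1148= 0.08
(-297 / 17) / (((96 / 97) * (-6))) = 3201 / 1088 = 2.94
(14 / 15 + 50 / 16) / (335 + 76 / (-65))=0.01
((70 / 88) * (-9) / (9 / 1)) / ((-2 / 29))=1015 / 88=11.53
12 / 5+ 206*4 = 4132 / 5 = 826.40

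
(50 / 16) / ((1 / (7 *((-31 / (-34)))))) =5425 / 272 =19.94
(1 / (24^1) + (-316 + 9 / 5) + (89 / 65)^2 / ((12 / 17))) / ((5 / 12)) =-747.61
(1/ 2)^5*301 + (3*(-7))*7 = -4403/ 32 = -137.59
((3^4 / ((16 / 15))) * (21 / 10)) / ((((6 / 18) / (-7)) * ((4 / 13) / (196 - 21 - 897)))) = 502915959 / 64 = 7858061.86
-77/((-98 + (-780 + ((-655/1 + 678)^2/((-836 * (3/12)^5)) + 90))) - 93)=16093/319553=0.05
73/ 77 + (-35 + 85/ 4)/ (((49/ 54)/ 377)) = -6157273/ 1078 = -5711.76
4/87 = 0.05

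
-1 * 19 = -19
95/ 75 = 19/ 15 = 1.27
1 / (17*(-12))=-1 / 204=-0.00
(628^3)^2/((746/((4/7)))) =122683980443230208/2611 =46987353674159.41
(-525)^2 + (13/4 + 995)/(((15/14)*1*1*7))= 2757581/10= 275758.10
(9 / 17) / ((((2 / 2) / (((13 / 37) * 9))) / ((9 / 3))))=3159 / 629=5.02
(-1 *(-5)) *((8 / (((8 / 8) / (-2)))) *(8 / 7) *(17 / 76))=-2720 / 133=-20.45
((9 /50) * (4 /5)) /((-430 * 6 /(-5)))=3 /10750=0.00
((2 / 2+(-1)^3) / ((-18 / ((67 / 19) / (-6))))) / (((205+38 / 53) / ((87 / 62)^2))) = 0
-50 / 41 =-1.22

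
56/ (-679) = -8/ 97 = -0.08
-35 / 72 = -0.49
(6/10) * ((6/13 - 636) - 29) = -25917/65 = -398.72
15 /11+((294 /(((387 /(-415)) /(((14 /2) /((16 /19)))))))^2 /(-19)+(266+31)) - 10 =-361186.95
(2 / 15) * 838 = 1676 / 15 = 111.73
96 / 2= 48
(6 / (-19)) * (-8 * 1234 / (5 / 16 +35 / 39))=2576.56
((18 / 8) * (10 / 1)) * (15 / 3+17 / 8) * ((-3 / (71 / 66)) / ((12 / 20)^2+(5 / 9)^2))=-514218375 / 769072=-668.62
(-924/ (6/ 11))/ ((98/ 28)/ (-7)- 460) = 3388/ 921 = 3.68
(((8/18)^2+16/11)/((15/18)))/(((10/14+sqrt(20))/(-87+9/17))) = 2019584/321453 - 28274176*sqrt(5)/1607265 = -33.05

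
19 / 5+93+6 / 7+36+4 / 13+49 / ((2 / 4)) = 105544 / 455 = 231.96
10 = 10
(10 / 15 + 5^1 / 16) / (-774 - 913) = -47 / 80976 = -0.00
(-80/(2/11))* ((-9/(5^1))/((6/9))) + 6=1194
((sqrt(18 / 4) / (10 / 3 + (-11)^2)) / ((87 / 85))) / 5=51 * sqrt(2) / 21634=0.00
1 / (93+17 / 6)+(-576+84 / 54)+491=-431771 / 5175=-83.43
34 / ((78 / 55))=935 / 39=23.97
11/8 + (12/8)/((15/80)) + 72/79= 6501/632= 10.29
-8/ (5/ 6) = -48/ 5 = -9.60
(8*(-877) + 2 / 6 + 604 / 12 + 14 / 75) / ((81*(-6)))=261193 / 18225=14.33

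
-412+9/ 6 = -821/ 2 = -410.50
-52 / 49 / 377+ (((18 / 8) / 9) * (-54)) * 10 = -191839 / 1421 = -135.00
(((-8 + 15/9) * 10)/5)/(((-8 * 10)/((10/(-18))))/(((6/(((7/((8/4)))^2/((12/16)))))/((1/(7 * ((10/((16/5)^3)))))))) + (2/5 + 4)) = -11875/176157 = -0.07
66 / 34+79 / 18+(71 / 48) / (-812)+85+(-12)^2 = 467779835 / 1987776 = 235.33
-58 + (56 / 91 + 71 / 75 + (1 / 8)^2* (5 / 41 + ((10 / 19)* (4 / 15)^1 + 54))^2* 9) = 13541875036727 / 37866878400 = 357.62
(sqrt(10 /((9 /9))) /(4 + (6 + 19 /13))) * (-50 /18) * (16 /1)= -5200 * sqrt(10) /1341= -12.26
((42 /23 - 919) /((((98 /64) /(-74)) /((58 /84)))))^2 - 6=524636445872365066 /560126889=936638565.61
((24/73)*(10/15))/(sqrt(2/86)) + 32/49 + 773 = 16*sqrt(43)/73 + 37909/49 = 775.09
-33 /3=-11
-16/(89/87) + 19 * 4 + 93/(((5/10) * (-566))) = 1511999/25187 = 60.03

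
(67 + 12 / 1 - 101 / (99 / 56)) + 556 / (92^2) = 4594901 / 209484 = 21.93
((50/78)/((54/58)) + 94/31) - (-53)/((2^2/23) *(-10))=-34933537/1305720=-26.75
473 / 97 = 4.88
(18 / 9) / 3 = 2 / 3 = 0.67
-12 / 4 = -3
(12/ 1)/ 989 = 12/ 989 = 0.01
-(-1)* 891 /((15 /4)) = 1188 /5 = 237.60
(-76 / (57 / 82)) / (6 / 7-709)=2296 / 14871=0.15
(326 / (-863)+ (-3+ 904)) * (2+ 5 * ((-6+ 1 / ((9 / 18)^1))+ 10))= 24871584 / 863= 28819.91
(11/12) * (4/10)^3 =22/375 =0.06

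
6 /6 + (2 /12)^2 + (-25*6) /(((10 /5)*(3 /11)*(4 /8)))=-548.97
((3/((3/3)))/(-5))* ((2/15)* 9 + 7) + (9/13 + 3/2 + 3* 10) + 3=19677/650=30.27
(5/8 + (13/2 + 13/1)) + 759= 6233/8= 779.12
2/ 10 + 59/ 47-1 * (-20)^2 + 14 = -90368/ 235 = -384.54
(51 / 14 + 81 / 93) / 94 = 0.05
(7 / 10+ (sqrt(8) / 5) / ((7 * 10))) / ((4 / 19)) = 19 * sqrt(2) / 700+ 133 / 40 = 3.36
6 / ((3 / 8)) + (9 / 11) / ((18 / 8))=180 / 11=16.36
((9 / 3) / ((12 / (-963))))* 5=-1203.75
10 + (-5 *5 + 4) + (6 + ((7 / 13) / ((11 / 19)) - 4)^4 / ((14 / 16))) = 282495414693 / 2927131207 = 96.51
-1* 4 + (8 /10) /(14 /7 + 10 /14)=-352 /95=-3.71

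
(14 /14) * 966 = 966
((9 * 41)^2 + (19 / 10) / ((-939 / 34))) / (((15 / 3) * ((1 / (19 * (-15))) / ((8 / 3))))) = -97169886944 / 4695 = -20696461.54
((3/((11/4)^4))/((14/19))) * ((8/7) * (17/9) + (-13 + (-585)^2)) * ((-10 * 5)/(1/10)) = -26216342272000/2152227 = -12181030.29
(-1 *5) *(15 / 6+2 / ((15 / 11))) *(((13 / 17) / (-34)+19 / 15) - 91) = 5447281 / 3060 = 1780.16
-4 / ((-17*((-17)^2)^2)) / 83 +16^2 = 30169121540 / 117848131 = 256.00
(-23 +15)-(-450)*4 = 1792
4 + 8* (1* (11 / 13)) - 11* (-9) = 1427 / 13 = 109.77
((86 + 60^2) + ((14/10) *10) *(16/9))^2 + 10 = 1115427214/81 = 13770706.35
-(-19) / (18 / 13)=247 / 18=13.72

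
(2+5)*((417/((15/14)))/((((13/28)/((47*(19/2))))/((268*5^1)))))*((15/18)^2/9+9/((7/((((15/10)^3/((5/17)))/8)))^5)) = 3054824596403125486589239/10820675174400000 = 282313677.03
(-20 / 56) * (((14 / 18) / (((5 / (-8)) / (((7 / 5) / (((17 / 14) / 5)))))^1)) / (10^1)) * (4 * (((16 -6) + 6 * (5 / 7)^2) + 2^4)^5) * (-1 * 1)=-93684971532713984 / 4410072765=-21243407.20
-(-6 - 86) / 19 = 92 / 19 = 4.84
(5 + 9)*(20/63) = 40/9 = 4.44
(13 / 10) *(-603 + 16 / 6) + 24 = -22693 / 30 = -756.43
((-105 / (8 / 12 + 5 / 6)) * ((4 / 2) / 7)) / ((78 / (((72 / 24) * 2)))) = -20 / 13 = -1.54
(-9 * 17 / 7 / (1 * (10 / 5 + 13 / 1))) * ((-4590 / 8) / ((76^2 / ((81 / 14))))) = 1896129 / 2264192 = 0.84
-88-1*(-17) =-71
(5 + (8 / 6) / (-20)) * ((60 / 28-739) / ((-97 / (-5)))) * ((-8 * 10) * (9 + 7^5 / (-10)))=-51045961312 / 2037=-25059382.09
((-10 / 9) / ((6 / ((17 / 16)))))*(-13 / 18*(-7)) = -7735 / 7776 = -0.99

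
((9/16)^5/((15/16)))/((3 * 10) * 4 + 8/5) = 19683/39845888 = 0.00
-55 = -55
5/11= 0.45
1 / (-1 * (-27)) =1 / 27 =0.04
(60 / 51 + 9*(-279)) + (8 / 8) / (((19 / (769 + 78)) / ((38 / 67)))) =-2829891 / 1139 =-2484.54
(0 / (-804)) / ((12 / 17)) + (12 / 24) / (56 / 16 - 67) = -1 / 127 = -0.01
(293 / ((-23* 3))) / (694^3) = -293 / 23063621496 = -0.00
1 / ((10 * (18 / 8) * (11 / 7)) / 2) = 28 / 495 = 0.06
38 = 38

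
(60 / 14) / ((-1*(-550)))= 3 / 385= 0.01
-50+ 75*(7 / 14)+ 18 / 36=-12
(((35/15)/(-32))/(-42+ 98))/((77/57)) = -19/19712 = -0.00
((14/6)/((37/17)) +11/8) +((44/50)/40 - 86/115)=4394341/2553000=1.72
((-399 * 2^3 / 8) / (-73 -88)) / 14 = 57 / 322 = 0.18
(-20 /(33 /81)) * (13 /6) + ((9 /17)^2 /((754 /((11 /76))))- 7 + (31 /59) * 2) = -1207136776437 /10747995544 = -112.31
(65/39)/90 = 1/54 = 0.02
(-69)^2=4761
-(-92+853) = -761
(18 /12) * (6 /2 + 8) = 33 /2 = 16.50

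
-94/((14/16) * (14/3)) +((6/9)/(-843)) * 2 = -23.02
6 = 6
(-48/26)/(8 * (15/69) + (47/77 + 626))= -0.00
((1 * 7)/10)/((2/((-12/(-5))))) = 21/25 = 0.84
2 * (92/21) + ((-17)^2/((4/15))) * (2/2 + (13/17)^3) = 1126081/714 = 1577.14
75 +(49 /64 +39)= 7345 /64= 114.77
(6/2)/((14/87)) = 261/14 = 18.64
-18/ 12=-3/ 2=-1.50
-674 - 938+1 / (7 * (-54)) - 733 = -886411 / 378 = -2345.00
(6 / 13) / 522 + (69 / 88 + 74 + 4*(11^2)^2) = 5836200991 / 99528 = 58638.78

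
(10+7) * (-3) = -51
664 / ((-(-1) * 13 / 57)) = 37848 / 13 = 2911.38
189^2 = 35721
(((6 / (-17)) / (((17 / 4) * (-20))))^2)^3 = 46656 / 9103472456715015625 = 0.00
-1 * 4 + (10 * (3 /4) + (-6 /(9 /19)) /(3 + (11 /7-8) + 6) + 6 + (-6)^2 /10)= 2207 /270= 8.17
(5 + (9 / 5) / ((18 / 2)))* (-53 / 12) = -22.97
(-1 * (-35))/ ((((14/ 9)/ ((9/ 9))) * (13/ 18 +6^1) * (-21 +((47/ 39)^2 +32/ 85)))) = -52360425/ 299904308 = -0.17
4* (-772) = -3088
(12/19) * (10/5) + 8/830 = 10036/7885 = 1.27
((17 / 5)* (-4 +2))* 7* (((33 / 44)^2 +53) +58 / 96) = -7735 / 3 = -2578.33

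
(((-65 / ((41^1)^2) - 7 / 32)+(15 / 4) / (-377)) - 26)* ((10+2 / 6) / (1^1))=-5504475971 / 20279584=-271.43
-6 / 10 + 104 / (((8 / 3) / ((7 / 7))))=192 / 5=38.40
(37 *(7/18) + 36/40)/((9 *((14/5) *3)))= 0.20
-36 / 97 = -0.37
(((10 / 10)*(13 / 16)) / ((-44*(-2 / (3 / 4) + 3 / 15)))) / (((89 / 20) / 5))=4875 / 579568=0.01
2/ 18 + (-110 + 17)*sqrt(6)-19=-93*sqrt(6)-170/ 9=-246.69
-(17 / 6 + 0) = -17 / 6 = -2.83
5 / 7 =0.71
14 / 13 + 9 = 131 / 13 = 10.08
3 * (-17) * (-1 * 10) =510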